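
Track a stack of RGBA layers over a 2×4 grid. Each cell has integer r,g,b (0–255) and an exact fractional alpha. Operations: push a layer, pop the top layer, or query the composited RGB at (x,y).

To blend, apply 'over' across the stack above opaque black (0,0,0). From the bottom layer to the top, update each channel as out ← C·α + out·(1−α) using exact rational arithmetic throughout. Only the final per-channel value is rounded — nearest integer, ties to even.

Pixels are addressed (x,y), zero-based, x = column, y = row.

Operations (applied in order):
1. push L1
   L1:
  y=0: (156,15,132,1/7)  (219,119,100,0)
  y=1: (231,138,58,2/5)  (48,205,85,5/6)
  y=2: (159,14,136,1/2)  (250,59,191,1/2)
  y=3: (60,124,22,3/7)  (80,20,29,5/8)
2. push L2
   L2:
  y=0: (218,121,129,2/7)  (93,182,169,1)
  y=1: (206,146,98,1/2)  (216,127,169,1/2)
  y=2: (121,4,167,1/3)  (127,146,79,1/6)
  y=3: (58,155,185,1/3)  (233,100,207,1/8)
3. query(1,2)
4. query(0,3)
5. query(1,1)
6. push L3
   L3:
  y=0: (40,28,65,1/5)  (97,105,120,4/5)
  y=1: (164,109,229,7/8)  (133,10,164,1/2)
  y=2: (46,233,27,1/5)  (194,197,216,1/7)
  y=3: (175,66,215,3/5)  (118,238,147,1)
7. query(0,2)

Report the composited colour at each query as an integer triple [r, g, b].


query (1,2) [L1,L2] — begin 0,0,0
+L1 (α=1/2) → [125, 59/2, 191/2]
+L2 (α=1/6) → [376/3, 587/12, 371/4]
= [125, 49, 93]

query (0,3) [L1,L2] — begin 0,0,0
+L1 (α=3/7) → [180/7, 372/7, 66/7]
+L2 (α=1/3) → [766/21, 1829/21, 1427/21]
→ [36, 87, 68]

(1,1) stack=L1,L2; from [0,0,0]:
after L1 α=5/6: [40, 1025/6, 425/6]
after L2 α=1/2: [128, 1787/12, 1439/12]
rounded: [128, 149, 120]

at x=0,y=2 over L1,L2,L3:
L1 α=1/2: [159/2, 7, 68]
L2 α=1/3: [280/3, 6, 101]
L3 α=1/5: [1258/15, 257/5, 431/5]
→ [84, 51, 86]


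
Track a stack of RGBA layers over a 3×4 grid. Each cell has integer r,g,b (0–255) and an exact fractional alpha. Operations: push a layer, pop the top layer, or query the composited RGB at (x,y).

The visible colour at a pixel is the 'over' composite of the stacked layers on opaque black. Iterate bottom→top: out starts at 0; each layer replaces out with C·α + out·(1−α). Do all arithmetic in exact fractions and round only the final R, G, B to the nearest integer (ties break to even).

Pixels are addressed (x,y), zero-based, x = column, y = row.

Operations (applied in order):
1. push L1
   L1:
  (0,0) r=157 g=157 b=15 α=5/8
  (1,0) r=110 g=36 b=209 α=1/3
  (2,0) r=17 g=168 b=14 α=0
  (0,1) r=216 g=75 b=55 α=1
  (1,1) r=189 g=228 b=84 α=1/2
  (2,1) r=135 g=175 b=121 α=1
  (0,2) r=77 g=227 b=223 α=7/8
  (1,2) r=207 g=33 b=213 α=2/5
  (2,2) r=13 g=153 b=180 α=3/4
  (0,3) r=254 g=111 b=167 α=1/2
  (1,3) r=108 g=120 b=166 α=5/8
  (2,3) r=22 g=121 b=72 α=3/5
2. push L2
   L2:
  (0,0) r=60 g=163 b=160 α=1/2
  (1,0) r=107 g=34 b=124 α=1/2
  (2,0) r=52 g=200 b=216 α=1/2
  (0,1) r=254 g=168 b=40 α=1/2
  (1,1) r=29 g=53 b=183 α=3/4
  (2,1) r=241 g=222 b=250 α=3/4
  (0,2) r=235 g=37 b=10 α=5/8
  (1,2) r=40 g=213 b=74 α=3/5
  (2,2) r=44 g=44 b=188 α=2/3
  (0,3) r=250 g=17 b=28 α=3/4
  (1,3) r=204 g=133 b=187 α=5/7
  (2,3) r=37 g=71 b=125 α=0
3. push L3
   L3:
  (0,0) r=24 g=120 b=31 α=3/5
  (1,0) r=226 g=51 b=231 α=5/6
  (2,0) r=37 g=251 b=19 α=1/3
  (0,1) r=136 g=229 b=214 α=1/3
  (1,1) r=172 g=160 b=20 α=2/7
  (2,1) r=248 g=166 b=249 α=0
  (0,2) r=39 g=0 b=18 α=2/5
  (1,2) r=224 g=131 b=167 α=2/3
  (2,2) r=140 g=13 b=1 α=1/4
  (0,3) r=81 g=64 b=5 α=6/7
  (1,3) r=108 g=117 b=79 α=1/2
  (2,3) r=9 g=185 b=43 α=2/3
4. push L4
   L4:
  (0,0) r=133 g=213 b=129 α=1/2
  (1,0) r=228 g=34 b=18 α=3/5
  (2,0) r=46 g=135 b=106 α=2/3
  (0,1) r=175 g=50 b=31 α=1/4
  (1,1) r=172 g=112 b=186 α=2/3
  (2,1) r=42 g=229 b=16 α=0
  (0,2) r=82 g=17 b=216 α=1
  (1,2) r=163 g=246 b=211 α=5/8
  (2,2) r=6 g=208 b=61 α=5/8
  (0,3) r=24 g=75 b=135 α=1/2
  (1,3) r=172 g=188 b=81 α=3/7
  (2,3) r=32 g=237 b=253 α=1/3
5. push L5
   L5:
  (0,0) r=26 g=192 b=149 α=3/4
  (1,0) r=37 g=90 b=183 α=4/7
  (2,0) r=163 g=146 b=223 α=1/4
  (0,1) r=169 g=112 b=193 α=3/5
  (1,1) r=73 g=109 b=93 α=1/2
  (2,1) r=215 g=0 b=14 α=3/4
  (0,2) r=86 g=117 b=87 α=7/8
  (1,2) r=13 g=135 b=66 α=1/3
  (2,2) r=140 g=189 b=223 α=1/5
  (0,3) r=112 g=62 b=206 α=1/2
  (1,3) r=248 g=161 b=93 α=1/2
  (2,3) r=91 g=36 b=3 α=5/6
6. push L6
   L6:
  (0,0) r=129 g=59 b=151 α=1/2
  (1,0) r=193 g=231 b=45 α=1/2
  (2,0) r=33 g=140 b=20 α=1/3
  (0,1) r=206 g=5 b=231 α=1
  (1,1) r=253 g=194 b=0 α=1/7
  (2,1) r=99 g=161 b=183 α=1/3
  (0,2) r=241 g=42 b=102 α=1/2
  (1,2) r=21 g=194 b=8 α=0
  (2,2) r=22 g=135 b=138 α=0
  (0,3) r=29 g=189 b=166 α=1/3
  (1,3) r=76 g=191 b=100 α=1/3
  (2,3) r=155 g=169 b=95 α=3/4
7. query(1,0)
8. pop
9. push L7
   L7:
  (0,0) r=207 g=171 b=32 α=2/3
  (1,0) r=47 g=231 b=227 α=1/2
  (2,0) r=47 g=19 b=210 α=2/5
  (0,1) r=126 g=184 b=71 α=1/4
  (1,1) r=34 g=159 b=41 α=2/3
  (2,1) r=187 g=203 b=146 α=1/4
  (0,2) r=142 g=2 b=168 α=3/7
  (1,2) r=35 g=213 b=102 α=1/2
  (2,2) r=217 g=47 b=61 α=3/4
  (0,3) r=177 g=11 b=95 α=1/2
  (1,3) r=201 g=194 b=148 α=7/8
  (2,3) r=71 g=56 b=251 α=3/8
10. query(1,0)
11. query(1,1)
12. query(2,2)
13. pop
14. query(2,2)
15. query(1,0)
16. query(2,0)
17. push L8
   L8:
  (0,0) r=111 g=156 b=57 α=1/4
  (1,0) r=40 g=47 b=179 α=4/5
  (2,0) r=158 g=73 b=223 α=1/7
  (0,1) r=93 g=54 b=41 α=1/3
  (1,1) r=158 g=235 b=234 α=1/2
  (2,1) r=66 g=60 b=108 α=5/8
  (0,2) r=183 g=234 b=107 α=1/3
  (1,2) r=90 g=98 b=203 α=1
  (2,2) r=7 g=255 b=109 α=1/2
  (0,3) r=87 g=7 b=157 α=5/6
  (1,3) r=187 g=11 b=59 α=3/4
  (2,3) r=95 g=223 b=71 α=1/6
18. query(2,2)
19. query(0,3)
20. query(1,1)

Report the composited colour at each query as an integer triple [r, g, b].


query (1,0) [L1,L2,L3,L4,L5,L6] — begin 0,0,0
+L1 (α=1/3) → [110/3, 12, 209/3]
+L2 (α=1/2) → [431/6, 23, 581/6]
+L3 (α=5/6) → [7211/36, 139/3, 7511/36]
+L4 (α=3/5) → [19523/90, 584/15, 8483/90]
+L5 (α=4/7) → [23963/210, 2384/35, 4349/30]
+L6 (α=1/2) → [64493/420, 10469/70, 5699/60]
= [154, 150, 95]

at x=1,y=0 over L1,L2,L3,L4,L5,L7:
L1 α=1/3: [110/3, 12, 209/3]
L2 α=1/2: [431/6, 23, 581/6]
L3 α=5/6: [7211/36, 139/3, 7511/36]
L4 α=3/5: [19523/90, 584/15, 8483/90]
L5 α=4/7: [23963/210, 2384/35, 4349/30]
L7 α=1/2: [33833/420, 10469/70, 11159/60]
= [81, 150, 186]

query (1,1) [L1,L2,L3,L4,L5,L7] — begin 0,0,0
after L1 α=1/2: [189/2, 114, 42]
after L2 α=3/4: [363/8, 273/4, 591/4]
after L3 α=2/7: [4567/56, 2645/28, 445/4]
after L4 α=2/3: [23831/168, 8917/84, 1933/12]
after L5 α=1/2: [36095/336, 18073/168, 3049/24]
after L7 α=2/3: [58943/1008, 71497/504, 5017/72]
= [58, 142, 70]

at x=2,y=2 over L1,L2,L3,L4,L5,L7:
L1 α=3/4: [39/4, 459/4, 135]
L2 α=2/3: [391/12, 811/12, 511/3]
L3 α=1/4: [951/16, 863/16, 128]
L4 α=5/8: [3333/128, 19229/128, 689/8]
L5 α=1/5: [7813/160, 25277/160, 227/2]
L7 α=3/4: [111973/640, 47837/640, 593/8]
= [175, 75, 74]

at x=2,y=2 over L1,L2,L3,L4,L5:
+L1 (α=3/4) → [39/4, 459/4, 135]
+L2 (α=2/3) → [391/12, 811/12, 511/3]
+L3 (α=1/4) → [951/16, 863/16, 128]
+L4 (α=5/8) → [3333/128, 19229/128, 689/8]
+L5 (α=1/5) → [7813/160, 25277/160, 227/2]
→ [49, 158, 114]

at x=1,y=0 over L1,L2,L3,L4,L5:
L1 α=1/3: [110/3, 12, 209/3]
L2 α=1/2: [431/6, 23, 581/6]
L3 α=5/6: [7211/36, 139/3, 7511/36]
L4 α=3/5: [19523/90, 584/15, 8483/90]
L5 α=4/7: [23963/210, 2384/35, 4349/30]
→ [114, 68, 145]

at x=2,y=0 over L1,L2,L3,L4,L5:
after L1 α=0: [0, 0, 0]
after L2 α=1/2: [26, 100, 108]
after L3 α=1/3: [89/3, 451/3, 235/3]
after L4 α=2/3: [365/9, 1261/9, 871/9]
after L5 α=1/4: [427/6, 1699/12, 385/3]
= [71, 142, 128]

query (2,2) [L1,L2,L3,L4,L5,L8] — begin 0,0,0
+L1 (α=3/4) → [39/4, 459/4, 135]
+L2 (α=2/3) → [391/12, 811/12, 511/3]
+L3 (α=1/4) → [951/16, 863/16, 128]
+L4 (α=5/8) → [3333/128, 19229/128, 689/8]
+L5 (α=1/5) → [7813/160, 25277/160, 227/2]
+L8 (α=1/2) → [8933/320, 66077/320, 445/4]
= [28, 206, 111]

(0,3) stack=L1,L2,L3,L4,L5,L8; from [0,0,0]:
after L1 α=1/2: [127, 111/2, 167/2]
after L2 α=3/4: [877/4, 213/8, 335/8]
after L3 α=6/7: [403/4, 3285/56, 575/56]
after L4 α=1/2: [499/8, 7485/112, 8135/112]
after L5 α=1/2: [1395/16, 14429/224, 31207/224]
after L8 α=5/6: [2785/32, 7423/448, 207047/1344]
= [87, 17, 154]

(1,1) stack=L1,L2,L3,L4,L5,L8; from [0,0,0]:
+L1 (α=1/2) → [189/2, 114, 42]
+L2 (α=3/4) → [363/8, 273/4, 591/4]
+L3 (α=2/7) → [4567/56, 2645/28, 445/4]
+L4 (α=2/3) → [23831/168, 8917/84, 1933/12]
+L5 (α=1/2) → [36095/336, 18073/168, 3049/24]
+L8 (α=1/2) → [89183/672, 57553/336, 8665/48]
→ [133, 171, 181]


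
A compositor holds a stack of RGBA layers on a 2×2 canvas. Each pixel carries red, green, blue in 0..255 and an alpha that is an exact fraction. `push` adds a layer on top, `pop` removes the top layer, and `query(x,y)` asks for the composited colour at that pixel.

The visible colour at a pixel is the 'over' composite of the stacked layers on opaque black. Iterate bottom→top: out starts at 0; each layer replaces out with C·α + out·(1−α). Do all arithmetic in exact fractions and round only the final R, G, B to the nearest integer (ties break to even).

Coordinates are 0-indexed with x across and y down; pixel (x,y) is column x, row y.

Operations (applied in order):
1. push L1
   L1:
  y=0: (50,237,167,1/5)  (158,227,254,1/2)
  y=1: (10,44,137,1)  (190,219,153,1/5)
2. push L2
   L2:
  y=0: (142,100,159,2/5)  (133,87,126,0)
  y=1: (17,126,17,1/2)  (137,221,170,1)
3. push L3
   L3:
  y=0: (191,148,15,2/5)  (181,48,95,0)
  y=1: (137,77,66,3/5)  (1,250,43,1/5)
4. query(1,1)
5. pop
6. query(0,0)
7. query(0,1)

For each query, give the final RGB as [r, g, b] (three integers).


query (1,1) [L1,L2,L3] — begin 0,0,0
L1 α=1/5: [38, 219/5, 153/5]
L2 α=1: [137, 221, 170]
L3 α=1/5: [549/5, 1134/5, 723/5]
rounded: [110, 227, 145]

at x=0,y=0 over L1,L2:
+L1 (α=1/5) → [10, 237/5, 167/5]
+L2 (α=2/5) → [314/5, 1711/25, 2091/25]
rounded: [63, 68, 84]

(0,1) stack=L1,L2; from [0,0,0]:
L1 α=1: [10, 44, 137]
L2 α=1/2: [27/2, 85, 77]
rounded: [14, 85, 77]


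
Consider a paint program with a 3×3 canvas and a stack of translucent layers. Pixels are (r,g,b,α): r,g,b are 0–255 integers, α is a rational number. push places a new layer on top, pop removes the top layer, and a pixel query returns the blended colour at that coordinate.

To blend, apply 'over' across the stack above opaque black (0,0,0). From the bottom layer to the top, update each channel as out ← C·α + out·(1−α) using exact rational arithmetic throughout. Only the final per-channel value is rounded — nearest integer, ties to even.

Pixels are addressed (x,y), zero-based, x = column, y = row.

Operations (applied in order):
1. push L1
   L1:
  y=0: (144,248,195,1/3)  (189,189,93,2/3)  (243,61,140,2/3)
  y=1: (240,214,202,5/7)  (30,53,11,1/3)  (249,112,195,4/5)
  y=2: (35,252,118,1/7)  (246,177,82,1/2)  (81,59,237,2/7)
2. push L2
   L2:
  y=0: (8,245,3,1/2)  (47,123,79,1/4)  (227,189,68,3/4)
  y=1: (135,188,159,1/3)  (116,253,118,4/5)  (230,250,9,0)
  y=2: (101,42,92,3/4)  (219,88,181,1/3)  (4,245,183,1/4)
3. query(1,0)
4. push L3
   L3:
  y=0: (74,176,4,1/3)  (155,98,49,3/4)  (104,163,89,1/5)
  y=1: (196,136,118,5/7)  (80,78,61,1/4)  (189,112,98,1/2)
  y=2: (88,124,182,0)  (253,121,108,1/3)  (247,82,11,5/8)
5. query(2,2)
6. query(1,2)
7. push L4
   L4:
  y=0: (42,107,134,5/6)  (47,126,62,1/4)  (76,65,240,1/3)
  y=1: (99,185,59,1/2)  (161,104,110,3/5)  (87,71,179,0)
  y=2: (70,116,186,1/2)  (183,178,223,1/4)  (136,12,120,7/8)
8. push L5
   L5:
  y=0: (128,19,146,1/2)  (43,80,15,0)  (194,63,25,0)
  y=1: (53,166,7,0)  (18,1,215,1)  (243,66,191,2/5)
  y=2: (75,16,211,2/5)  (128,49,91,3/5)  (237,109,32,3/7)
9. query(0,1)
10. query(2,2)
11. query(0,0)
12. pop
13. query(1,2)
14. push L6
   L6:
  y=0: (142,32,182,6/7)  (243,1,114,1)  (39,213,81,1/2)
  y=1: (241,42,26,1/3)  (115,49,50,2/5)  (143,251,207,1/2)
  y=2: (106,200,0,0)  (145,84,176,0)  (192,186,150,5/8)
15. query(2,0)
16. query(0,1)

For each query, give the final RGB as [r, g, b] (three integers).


at x=1,y=0 over L1,L2:
+L1 (α=2/3) → [126, 126, 62]
+L2 (α=1/4) → [425/4, 501/4, 265/4]
→ [106, 125, 66]

(2,2) stack=L1,L2,L3; from [0,0,0]:
+L1 (α=2/7) → [162/7, 118/7, 474/7]
+L2 (α=1/4) → [257/14, 2069/28, 2703/28]
+L3 (α=5/8) → [18061/112, 17687/224, 9649/224]
= [161, 79, 43]

at x=1,y=2 over L1,L2,L3:
after L1 α=1/2: [123, 177/2, 41]
after L2 α=1/3: [155, 265/3, 263/3]
after L3 α=1/3: [563/3, 893/9, 850/9]
→ [188, 99, 94]

(0,1) stack=L1,L2,L3,L4,L5; from [0,0,0]:
L1 α=5/7: [1200/7, 1070/7, 1010/7]
L2 α=1/3: [1115/7, 1152/7, 3133/21]
L3 α=5/7: [9090/49, 7064/49, 18656/147]
L4 α=1/2: [13941/98, 16129/98, 27329/294]
L5 α=0: [13941/98, 16129/98, 27329/294]
= [142, 165, 93]

(2,2) stack=L1,L2,L3,L4,L5; from [0,0,0]:
after L1 α=2/7: [162/7, 118/7, 474/7]
after L2 α=1/4: [257/14, 2069/28, 2703/28]
after L3 α=5/8: [18061/112, 17687/224, 9649/224]
after L4 α=7/8: [124685/896, 36503/1792, 197809/1792]
after L5 α=3/7: [283949/1568, 182999/3136, 240817/3136]
→ [181, 58, 77]

query (0,0) [L1,L2,L3,L4,L5] — begin 0,0,0
+L1 (α=1/3) → [48, 248/3, 65]
+L2 (α=1/2) → [28, 983/6, 34]
+L3 (α=1/3) → [130/3, 1511/9, 24]
+L4 (α=5/6) → [380/9, 3163/27, 347/3]
+L5 (α=1/2) → [766/9, 1838/27, 785/6]
rounded: [85, 68, 131]

query (1,2) [L1,L2,L3,L4] — begin 0,0,0
+L1 (α=1/2) → [123, 177/2, 41]
+L2 (α=1/3) → [155, 265/3, 263/3]
+L3 (α=1/3) → [563/3, 893/9, 850/9]
+L4 (α=1/4) → [373/2, 1427/12, 1519/12]
rounded: [186, 119, 127]

at x=2,y=0 over L1,L2,L3,L4,L6:
L1 α=2/3: [162, 122/3, 280/3]
L2 α=3/4: [843/4, 1823/12, 223/3]
L3 α=1/5: [947/5, 2312/15, 1159/15]
L4 α=1/3: [758/5, 5599/45, 5918/45]
L6 α=1/2: [953/10, 7592/45, 9563/90]
rounded: [95, 169, 106]

(0,1) stack=L1,L2,L3,L4,L6; from [0,0,0]:
L1 α=5/7: [1200/7, 1070/7, 1010/7]
L2 α=1/3: [1115/7, 1152/7, 3133/21]
L3 α=5/7: [9090/49, 7064/49, 18656/147]
L4 α=1/2: [13941/98, 16129/98, 27329/294]
L6 α=1/3: [25750/147, 18187/147, 31151/441]
→ [175, 124, 71]


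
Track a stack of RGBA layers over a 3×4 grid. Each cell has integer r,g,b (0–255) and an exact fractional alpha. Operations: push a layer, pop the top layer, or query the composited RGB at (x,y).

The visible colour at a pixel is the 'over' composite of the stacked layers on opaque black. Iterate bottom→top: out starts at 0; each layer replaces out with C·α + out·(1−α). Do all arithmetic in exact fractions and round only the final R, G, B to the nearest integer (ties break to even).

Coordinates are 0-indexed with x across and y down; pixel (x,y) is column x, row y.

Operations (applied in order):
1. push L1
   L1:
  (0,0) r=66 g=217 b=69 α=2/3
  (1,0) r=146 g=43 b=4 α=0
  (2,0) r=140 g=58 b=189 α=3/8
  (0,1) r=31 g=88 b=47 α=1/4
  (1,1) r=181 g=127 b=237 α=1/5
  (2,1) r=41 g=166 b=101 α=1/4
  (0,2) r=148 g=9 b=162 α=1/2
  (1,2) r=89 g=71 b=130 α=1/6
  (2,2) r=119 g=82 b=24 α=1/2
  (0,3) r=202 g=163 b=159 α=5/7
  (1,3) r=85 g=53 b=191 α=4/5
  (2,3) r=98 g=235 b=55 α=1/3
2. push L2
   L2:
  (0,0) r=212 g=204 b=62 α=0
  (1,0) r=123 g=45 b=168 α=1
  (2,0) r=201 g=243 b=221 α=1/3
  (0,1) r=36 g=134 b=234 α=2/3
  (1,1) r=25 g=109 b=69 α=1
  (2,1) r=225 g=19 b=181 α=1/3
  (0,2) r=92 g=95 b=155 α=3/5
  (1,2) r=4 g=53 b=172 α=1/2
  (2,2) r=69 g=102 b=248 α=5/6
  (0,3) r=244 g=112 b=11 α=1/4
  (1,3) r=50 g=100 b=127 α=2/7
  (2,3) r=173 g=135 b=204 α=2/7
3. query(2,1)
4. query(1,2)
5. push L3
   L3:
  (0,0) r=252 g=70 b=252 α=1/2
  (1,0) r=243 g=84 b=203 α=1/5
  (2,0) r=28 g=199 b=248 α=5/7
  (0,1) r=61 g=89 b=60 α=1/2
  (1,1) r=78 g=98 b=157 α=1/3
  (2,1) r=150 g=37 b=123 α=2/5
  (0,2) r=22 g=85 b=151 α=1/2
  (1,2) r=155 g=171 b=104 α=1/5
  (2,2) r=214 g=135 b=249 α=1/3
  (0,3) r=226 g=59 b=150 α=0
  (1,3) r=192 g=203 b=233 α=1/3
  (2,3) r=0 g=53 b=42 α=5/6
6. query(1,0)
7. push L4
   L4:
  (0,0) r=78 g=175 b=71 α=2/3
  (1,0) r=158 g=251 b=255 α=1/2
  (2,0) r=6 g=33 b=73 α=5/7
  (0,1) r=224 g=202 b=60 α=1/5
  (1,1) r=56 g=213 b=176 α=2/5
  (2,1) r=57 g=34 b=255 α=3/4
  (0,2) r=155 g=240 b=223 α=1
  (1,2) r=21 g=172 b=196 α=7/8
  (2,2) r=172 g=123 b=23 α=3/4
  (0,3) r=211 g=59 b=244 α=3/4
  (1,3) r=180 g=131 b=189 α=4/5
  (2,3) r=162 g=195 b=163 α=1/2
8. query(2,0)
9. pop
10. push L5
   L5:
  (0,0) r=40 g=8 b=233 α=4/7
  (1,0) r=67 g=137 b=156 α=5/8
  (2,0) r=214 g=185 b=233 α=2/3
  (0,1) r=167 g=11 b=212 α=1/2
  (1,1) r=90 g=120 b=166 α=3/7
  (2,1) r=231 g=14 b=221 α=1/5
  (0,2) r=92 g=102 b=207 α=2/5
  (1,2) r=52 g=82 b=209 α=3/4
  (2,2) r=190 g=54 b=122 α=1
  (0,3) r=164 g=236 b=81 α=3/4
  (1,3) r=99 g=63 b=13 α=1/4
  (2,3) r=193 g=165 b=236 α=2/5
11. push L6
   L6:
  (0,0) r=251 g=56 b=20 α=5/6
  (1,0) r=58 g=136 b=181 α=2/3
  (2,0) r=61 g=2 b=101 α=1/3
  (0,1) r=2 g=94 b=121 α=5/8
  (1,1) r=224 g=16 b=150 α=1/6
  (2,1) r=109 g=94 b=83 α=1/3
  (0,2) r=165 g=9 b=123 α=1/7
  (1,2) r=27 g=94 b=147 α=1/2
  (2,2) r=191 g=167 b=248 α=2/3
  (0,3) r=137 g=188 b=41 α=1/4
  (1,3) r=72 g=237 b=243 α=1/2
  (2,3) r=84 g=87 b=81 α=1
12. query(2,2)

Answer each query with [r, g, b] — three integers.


at x=2,y=1 over L1,L2:
L1 α=1/4: [41/4, 83/2, 101/4]
L2 α=1/3: [491/6, 34, 463/6]
→ [82, 34, 77]

at x=1,y=2 over L1,L2:
+L1 (α=1/6) → [89/6, 71/6, 65/3]
+L2 (α=1/2) → [113/12, 389/12, 581/6]
= [9, 32, 97]

at x=1,y=0 over L1,L2,L3:
+L1 (α=0) → [0, 0, 0]
+L2 (α=1) → [123, 45, 168]
+L3 (α=1/5) → [147, 264/5, 175]
→ [147, 53, 175]

query (2,0) [L1,L2,L3,L4] — begin 0,0,0
L1 α=3/8: [105/2, 87/4, 567/8]
L2 α=1/3: [102, 191/2, 1451/12]
L3 α=5/7: [344/7, 1186/7, 8891/42]
L4 α=5/7: [898/49, 3527/49, 16556/147]
→ [18, 72, 113]

at x=2,y=2 over L1,L2,L3,L5,L6:
+L1 (α=1/2) → [119/2, 41, 12]
+L2 (α=5/6) → [809/12, 551/6, 626/3]
+L3 (α=1/3) → [2093/18, 956/9, 1999/9]
+L5 (α=1) → [190, 54, 122]
+L6 (α=2/3) → [572/3, 388/3, 206]
rounded: [191, 129, 206]


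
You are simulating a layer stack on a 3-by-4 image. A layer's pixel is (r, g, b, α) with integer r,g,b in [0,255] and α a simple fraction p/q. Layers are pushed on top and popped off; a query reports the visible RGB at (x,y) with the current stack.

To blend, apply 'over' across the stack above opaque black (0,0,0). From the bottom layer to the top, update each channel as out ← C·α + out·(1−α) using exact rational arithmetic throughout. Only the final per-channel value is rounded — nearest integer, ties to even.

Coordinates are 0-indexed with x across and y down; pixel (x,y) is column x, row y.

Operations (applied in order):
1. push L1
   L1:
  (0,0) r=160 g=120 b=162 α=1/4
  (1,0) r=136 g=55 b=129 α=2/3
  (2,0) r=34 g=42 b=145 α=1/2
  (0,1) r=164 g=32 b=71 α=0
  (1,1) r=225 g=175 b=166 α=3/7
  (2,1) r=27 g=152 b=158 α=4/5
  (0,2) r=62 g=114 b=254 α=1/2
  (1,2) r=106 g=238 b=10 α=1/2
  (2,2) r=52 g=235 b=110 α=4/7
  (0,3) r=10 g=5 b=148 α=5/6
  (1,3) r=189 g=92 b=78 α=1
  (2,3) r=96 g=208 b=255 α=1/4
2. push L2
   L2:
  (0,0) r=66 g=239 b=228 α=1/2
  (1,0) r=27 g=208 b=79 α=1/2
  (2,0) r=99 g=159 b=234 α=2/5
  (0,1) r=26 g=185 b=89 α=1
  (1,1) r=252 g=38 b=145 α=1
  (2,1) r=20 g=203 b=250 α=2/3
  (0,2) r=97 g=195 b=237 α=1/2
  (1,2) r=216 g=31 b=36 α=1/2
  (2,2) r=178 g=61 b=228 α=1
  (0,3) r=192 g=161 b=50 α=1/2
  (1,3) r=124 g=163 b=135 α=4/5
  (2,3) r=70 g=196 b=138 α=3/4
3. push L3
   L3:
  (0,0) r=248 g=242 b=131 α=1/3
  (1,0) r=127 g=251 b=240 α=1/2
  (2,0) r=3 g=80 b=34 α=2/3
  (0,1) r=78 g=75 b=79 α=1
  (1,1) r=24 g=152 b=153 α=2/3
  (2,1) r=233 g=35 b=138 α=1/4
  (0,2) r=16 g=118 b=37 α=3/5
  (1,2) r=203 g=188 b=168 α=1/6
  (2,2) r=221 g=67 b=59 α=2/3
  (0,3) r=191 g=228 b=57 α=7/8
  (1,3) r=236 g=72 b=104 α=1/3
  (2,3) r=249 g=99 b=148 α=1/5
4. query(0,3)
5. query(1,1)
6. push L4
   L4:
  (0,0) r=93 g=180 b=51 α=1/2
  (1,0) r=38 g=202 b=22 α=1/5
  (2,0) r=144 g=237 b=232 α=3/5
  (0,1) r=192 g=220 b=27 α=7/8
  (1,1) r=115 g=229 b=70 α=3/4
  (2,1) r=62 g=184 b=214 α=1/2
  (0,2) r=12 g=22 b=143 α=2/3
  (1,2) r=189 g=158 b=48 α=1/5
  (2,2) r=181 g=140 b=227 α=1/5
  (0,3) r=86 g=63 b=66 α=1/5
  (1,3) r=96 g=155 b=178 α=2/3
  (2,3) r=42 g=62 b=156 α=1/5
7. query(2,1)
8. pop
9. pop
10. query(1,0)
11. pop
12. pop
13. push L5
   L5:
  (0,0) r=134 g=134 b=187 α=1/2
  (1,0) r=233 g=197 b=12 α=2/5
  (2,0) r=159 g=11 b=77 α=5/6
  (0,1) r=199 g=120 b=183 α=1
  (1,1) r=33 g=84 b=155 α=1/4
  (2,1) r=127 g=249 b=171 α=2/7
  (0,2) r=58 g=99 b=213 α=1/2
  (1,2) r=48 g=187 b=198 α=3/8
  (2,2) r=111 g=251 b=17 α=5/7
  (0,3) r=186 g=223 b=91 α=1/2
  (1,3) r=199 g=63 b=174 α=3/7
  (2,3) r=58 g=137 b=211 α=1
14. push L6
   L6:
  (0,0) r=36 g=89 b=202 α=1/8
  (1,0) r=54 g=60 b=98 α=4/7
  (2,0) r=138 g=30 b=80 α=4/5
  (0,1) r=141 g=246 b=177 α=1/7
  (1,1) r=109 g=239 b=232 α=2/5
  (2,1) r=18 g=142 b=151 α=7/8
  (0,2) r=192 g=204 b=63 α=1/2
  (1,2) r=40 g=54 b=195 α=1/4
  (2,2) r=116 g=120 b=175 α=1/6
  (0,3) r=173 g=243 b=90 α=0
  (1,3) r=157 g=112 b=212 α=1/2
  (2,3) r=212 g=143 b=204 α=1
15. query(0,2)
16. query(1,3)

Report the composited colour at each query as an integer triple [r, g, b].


query (0,3) [L1,L2,L3] — begin 0,0,0
+L1 (α=5/6) → [25/3, 25/6, 370/3]
+L2 (α=1/2) → [601/6, 991/12, 260/3]
+L3 (α=7/8) → [8623/48, 20143/96, 1457/24]
rounded: [180, 210, 61]

query (1,1) [L1,L2,L3] — begin 0,0,0
L1 α=3/7: [675/7, 75, 498/7]
L2 α=1: [252, 38, 145]
L3 α=2/3: [100, 114, 451/3]
rounded: [100, 114, 150]

query (2,1) [L1,L2,L3,L4] — begin 0,0,0
after L1 α=4/5: [108/5, 608/5, 632/5]
after L2 α=2/3: [308/15, 2638/15, 1044/5]
after L3 α=1/4: [1473/20, 2813/20, 1911/10]
after L4 α=1/2: [2713/40, 6493/40, 4051/20]
→ [68, 162, 203]

(1,0) stack=L1,L2; from [0,0,0]:
+L1 (α=2/3) → [272/3, 110/3, 86]
+L2 (α=1/2) → [353/6, 367/3, 165/2]
rounded: [59, 122, 82]

query (0,2) [L5,L6] — begin 0,0,0
+L5 (α=1/2) → [29, 99/2, 213/2]
+L6 (α=1/2) → [221/2, 507/4, 339/4]
= [110, 127, 85]

(1,3) stack=L5,L6; from [0,0,0]:
L5 α=3/7: [597/7, 27, 522/7]
L6 α=1/2: [848/7, 139/2, 1003/7]
= [121, 70, 143]


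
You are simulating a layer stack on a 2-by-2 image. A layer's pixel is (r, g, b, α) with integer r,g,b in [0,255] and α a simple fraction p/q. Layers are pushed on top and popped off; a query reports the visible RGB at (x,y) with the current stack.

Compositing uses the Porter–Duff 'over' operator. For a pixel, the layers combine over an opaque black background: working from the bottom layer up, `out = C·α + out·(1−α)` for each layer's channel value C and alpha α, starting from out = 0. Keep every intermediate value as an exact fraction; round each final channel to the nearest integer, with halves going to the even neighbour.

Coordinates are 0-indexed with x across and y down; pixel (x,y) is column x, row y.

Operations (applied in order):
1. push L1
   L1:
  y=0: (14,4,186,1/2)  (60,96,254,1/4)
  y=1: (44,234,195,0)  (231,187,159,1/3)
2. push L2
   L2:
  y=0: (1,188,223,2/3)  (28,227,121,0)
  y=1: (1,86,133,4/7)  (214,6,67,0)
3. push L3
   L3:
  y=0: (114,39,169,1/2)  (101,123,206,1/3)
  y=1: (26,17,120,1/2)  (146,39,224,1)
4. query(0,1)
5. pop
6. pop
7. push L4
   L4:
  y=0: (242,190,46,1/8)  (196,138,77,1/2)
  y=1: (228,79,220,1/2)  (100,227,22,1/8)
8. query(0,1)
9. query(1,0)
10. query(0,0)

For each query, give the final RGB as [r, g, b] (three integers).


query (0,1) [L1,L2,L3] — begin 0,0,0
+L1 (α=0) → [0, 0, 0]
+L2 (α=4/7) → [4/7, 344/7, 76]
+L3 (α=1/2) → [93/7, 463/14, 98]
→ [13, 33, 98]

query (0,1) [L1,L4] — begin 0,0,0
after L1 α=0: [0, 0, 0]
after L4 α=1/2: [114, 79/2, 110]
→ [114, 40, 110]

(1,0) stack=L1,L4; from [0,0,0]:
+L1 (α=1/4) → [15, 24, 127/2]
+L4 (α=1/2) → [211/2, 81, 281/4]
= [106, 81, 70]

at x=0,y=0 over L1,L4:
L1 α=1/2: [7, 2, 93]
L4 α=1/8: [291/8, 51/2, 697/8]
= [36, 26, 87]


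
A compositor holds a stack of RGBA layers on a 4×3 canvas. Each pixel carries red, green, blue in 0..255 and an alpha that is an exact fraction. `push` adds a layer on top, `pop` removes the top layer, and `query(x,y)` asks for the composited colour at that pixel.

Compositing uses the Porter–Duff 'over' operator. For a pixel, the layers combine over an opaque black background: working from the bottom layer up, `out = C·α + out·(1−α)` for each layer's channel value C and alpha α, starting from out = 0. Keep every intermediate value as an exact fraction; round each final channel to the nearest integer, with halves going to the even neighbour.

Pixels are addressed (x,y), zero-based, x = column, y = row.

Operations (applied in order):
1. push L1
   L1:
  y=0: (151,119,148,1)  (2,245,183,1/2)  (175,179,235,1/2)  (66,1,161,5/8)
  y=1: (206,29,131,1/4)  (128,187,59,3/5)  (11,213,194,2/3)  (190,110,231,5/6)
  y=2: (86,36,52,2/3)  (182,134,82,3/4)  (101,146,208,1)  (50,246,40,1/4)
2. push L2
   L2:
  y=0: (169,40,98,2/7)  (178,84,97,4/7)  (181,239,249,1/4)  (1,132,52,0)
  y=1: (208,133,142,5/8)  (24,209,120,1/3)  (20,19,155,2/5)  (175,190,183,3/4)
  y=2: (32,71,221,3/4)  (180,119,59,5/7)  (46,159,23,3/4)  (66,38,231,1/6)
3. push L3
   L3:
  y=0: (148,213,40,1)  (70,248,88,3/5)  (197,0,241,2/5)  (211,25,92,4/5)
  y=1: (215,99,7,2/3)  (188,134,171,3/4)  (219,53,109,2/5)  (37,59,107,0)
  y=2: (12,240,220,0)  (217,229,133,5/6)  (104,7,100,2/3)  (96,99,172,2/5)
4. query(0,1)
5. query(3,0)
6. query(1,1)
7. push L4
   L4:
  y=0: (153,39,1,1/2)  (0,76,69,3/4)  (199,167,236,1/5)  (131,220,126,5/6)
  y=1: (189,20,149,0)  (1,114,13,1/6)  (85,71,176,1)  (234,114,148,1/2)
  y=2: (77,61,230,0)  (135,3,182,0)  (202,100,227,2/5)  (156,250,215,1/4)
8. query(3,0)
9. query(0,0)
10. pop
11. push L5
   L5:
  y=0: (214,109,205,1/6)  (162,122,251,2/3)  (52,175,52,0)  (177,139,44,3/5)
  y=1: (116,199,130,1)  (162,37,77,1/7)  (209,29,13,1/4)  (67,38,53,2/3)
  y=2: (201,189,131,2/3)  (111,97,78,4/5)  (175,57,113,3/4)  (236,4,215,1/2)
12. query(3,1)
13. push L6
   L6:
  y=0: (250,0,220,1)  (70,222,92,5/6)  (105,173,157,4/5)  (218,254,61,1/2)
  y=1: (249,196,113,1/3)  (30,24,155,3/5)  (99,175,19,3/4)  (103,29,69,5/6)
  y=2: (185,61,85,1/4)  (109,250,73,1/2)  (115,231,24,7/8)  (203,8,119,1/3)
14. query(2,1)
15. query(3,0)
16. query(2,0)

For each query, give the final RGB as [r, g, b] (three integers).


query (0,1) [L1,L2,L3] — begin 0,0,0
+L1 (α=1/4) → [103/2, 29/4, 131/4]
+L2 (α=5/8) → [2389/16, 2747/32, 3233/32]
+L3 (α=2/3) → [9269/48, 9083/96, 1227/32]
→ [193, 95, 38]

(3,0) stack=L1,L2,L3; from [0,0,0]:
+L1 (α=5/8) → [165/4, 5/8, 805/8]
+L2 (α=0) → [165/4, 5/8, 805/8]
+L3 (α=4/5) → [3541/20, 161/8, 3749/40]
→ [177, 20, 94]

at x=1,y=1 over L1,L2,L3:
L1 α=3/5: [384/5, 561/5, 177/5]
L2 α=1/3: [296/5, 2167/15, 318/5]
L3 α=3/4: [779/5, 8197/60, 2883/20]
rounded: [156, 137, 144]

at x=3,y=0 over L1,L2,L3,L4:
+L1 (α=5/8) → [165/4, 5/8, 805/8]
+L2 (α=0) → [165/4, 5/8, 805/8]
+L3 (α=4/5) → [3541/20, 161/8, 3749/40]
+L4 (α=5/6) → [5547/40, 2987/16, 28949/240]
rounded: [139, 187, 121]

at x=0,y=0 over L1,L2,L3,L4:
after L1 α=1: [151, 119, 148]
after L2 α=2/7: [1093/7, 675/7, 936/7]
after L3 α=1: [148, 213, 40]
after L4 α=1/2: [301/2, 126, 41/2]
= [150, 126, 20]

at x=3,y=1 over L1,L2,L3,L5:
L1 α=5/6: [475/3, 275/3, 385/2]
L2 α=3/4: [1025/6, 1985/12, 1483/8]
L3 α=0: [1025/6, 1985/12, 1483/8]
L5 α=2/3: [1829/18, 2897/36, 777/8]
rounded: [102, 80, 97]

query (2,1) [L1,L2,L3,L5,L6] — begin 0,0,0
+L1 (α=2/3) → [22/3, 142, 388/3]
+L2 (α=2/5) → [62/5, 464/5, 698/5]
+L3 (α=2/5) → [2376/25, 1922/25, 3184/25]
+L5 (α=1/4) → [12353/100, 6491/100, 9877/100]
+L6 (α=3/4) → [42053/400, 58991/400, 15577/400]
rounded: [105, 147, 39]

query (3,0) [L1,L2,L3,L5,L6] — begin 0,0,0
+L1 (α=5/8) → [165/4, 5/8, 805/8]
+L2 (α=0) → [165/4, 5/8, 805/8]
+L3 (α=4/5) → [3541/20, 161/8, 3749/40]
+L5 (α=3/5) → [8851/50, 1829/20, 6389/100]
+L6 (α=1/2) → [19751/100, 6909/40, 12489/200]
→ [198, 173, 62]

at x=2,y=0 over L1,L2,L3,L5,L6:
after L1 α=1/2: [175/2, 179/2, 235/2]
after L2 α=1/4: [887/8, 1015/8, 1203/8]
after L3 α=2/5: [5813/40, 609/8, 1493/8]
after L5 α=0: [5813/40, 609/8, 1493/8]
after L6 α=4/5: [22613/200, 1229/8, 6517/40]
→ [113, 154, 163]


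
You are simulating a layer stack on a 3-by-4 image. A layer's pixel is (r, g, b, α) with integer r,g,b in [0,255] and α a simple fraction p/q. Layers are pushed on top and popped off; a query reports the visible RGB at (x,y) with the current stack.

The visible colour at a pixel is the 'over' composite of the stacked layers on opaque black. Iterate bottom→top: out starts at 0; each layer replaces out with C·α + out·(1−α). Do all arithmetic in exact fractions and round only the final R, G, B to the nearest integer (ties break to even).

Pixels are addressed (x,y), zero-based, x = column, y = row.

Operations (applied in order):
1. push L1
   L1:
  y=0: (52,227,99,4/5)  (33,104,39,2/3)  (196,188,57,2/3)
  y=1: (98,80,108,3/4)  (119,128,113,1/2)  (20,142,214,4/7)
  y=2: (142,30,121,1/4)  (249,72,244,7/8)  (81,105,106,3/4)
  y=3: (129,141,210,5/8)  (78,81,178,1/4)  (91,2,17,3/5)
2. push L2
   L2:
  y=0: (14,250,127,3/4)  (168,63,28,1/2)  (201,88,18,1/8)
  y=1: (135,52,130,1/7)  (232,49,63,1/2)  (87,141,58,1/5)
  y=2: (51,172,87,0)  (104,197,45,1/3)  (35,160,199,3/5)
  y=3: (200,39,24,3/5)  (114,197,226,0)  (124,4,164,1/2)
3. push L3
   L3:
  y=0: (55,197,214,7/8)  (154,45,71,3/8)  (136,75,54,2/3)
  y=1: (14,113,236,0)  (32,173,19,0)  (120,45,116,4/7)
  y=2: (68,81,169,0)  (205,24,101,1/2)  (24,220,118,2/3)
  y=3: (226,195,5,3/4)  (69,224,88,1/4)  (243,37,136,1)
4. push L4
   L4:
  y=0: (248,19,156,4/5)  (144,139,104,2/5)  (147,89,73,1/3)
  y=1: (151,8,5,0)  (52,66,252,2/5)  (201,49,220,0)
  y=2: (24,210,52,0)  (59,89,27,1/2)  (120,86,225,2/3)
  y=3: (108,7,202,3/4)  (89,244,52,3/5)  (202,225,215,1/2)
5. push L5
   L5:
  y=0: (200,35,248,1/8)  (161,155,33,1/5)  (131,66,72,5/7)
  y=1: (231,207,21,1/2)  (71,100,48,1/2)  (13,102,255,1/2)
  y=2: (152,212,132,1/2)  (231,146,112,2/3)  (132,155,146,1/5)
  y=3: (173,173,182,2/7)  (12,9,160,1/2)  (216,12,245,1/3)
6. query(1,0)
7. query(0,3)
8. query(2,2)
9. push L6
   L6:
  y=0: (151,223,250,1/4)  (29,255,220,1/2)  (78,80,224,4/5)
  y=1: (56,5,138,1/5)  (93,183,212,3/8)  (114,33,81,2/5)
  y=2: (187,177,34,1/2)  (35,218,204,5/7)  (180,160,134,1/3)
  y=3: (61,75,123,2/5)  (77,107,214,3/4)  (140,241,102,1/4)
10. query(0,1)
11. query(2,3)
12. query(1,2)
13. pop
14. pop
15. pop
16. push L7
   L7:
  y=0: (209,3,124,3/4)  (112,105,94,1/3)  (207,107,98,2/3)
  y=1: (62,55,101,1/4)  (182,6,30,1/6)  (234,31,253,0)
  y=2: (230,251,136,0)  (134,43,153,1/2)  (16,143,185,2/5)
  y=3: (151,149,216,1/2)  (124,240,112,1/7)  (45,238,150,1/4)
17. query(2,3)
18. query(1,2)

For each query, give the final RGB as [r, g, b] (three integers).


query (1,0) [L1,L2,L3,L4,L5] — begin 0,0,0
+L1 (α=2/3) → [22, 208/3, 26]
+L2 (α=1/2) → [95, 397/6, 27]
+L3 (α=3/8) → [937/8, 2795/48, 87/2]
+L4 (α=2/5) → [1023/8, 7243/80, 677/10]
+L5 (α=1/5) → [269/2, 10343/100, 1519/25]
= [134, 103, 61]

query (0,3) [L1,L2,L3,L4,L5] — begin 0,0,0
after L1 α=5/8: [645/8, 705/8, 525/4]
after L2 α=3/5: [609/4, 1173/20, 669/10]
after L3 α=3/4: [3321/16, 12873/80, 819/40]
after L4 α=3/4: [8505/64, 14553/320, 25059/160]
after L5 α=2/7: [64669/448, 36697/448, 36707/224]
rounded: [144, 82, 164]

query (2,2) [L1,L2,L3,L4,L5] — begin 0,0,0
+L1 (α=3/4) → [243/4, 315/4, 159/2]
+L2 (α=3/5) → [453/10, 255/2, 756/5]
+L3 (α=2/3) → [311/10, 1135/6, 1936/15]
+L4 (α=2/3) → [2711/30, 2167/18, 8686/45]
+L5 (α=1/5) → [7402/75, 5729/45, 41314/225]
→ [99, 127, 184]

at x=0,y=1 over L1,L2,L3,L4,L5,L6:
+L1 (α=3/4) → [147/2, 60, 81]
+L2 (α=1/7) → [576/7, 412/7, 88]
+L3 (α=0) → [576/7, 412/7, 88]
+L4 (α=0) → [576/7, 412/7, 88]
+L5 (α=1/2) → [2193/14, 1861/14, 109/2]
+L6 (α=1/5) → [4778/35, 3757/35, 356/5]
→ [137, 107, 71]

query (2,3) [L1,L2,L3,L4,L5,L6] — begin 0,0,0
after L1 α=3/5: [273/5, 6/5, 51/5]
after L2 α=1/2: [893/10, 13/5, 871/10]
after L3 α=1: [243, 37, 136]
after L4 α=1/2: [445/2, 131, 351/2]
after L5 α=1/3: [661/3, 274/3, 596/3]
after L6 α=1/4: [801/4, 515/4, 349/2]
→ [200, 129, 174]

at x=1,y=2 over L1,L2,L3,L4,L5,L6:
+L1 (α=7/8) → [1743/8, 63, 427/2]
+L2 (α=1/3) → [2159/12, 323/3, 472/3]
+L3 (α=1/2) → [4619/24, 395/6, 775/6]
+L4 (α=1/2) → [6035/48, 929/12, 937/12]
+L5 (α=2/3) → [28211/144, 4433/36, 3625/36]
+L6 (α=5/7) → [40811/504, 24053/126, 21985/126]
= [81, 191, 174]

query (2,3) [L1,L2,L3,L7] — begin 0,0,0
after L1 α=3/5: [273/5, 6/5, 51/5]
after L2 α=1/2: [893/10, 13/5, 871/10]
after L3 α=1: [243, 37, 136]
after L7 α=1/4: [387/2, 349/4, 279/2]
→ [194, 87, 140]

at x=1,y=2 over L1,L2,L3,L7:
L1 α=7/8: [1743/8, 63, 427/2]
L2 α=1/3: [2159/12, 323/3, 472/3]
L3 α=1/2: [4619/24, 395/6, 775/6]
L7 α=1/2: [7835/48, 653/12, 1693/12]
rounded: [163, 54, 141]


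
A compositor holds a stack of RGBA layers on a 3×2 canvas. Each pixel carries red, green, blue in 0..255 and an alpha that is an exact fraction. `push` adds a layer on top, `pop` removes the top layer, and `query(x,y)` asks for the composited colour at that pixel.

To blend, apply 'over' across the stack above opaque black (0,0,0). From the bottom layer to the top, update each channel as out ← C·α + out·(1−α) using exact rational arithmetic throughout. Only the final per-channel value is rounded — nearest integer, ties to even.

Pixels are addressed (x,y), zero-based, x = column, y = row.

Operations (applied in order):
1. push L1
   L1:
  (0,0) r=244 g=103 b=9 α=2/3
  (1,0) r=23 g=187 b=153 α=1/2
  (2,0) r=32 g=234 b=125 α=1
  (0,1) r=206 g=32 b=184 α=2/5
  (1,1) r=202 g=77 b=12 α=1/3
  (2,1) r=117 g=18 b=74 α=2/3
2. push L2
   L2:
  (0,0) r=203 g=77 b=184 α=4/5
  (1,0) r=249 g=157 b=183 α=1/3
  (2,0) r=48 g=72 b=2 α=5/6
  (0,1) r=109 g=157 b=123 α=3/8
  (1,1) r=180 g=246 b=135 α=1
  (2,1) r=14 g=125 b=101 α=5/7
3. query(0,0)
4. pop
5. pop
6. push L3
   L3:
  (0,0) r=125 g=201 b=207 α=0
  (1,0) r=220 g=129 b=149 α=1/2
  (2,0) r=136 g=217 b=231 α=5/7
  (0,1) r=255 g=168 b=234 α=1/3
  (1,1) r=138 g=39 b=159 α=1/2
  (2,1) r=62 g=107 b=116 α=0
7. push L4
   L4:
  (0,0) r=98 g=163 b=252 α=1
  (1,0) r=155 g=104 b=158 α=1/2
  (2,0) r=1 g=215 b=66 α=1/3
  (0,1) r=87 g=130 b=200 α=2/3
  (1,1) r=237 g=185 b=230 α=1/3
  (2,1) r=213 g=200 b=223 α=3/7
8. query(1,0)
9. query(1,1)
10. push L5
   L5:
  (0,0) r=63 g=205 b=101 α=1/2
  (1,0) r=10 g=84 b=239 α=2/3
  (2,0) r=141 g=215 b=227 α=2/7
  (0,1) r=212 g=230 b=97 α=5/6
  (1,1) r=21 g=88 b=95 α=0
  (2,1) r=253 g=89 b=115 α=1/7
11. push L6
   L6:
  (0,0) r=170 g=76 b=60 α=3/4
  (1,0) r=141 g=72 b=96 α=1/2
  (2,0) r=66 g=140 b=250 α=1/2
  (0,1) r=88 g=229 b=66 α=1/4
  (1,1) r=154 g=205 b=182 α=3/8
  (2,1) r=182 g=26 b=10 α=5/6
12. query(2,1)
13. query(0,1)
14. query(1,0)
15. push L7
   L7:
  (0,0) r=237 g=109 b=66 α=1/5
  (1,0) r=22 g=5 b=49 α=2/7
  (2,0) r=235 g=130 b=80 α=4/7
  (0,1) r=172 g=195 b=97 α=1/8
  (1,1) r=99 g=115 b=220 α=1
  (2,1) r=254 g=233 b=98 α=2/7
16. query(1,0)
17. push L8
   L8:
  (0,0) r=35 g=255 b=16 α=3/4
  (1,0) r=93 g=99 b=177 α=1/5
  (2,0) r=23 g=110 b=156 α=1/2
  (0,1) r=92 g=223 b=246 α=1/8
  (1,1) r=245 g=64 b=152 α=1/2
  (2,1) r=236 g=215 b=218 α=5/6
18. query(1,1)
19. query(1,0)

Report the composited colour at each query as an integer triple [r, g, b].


query (0,0) [L1,L2] — begin 0,0,0
after L1 α=2/3: [488/3, 206/3, 6]
after L2 α=4/5: [2924/15, 226/3, 742/5]
rounded: [195, 75, 148]

at x=1,y=0 over L3,L4:
after L3 α=1/2: [110, 129/2, 149/2]
after L4 α=1/2: [265/2, 337/4, 465/4]
→ [132, 84, 116]

query (1,1) [L3,L4] — begin 0,0,0
+L3 (α=1/2) → [69, 39/2, 159/2]
+L4 (α=1/3) → [125, 224/3, 389/3]
rounded: [125, 75, 130]

at x=2,y=1 over L3,L4,L5,L6:
+L3 (α=0) → [0, 0, 0]
+L4 (α=3/7) → [639/7, 600/7, 669/7]
+L5 (α=1/7) → [5605/49, 4223/49, 4819/49]
+L6 (α=5/6) → [50195/294, 3531/98, 2423/98]
rounded: [171, 36, 25]

at x=0,y=1 over L3,L4,L5,L6:
L3 α=1/3: [85, 56, 78]
L4 α=2/3: [259/3, 316/3, 478/3]
L5 α=5/6: [3439/18, 1883/9, 1933/18]
L6 α=1/4: [3967/24, 1285/6, 2329/24]
rounded: [165, 214, 97]

(1,0) stack=L3,L4,L5,L6; from [0,0,0]:
+L3 (α=1/2) → [110, 129/2, 149/2]
+L4 (α=1/2) → [265/2, 337/4, 465/4]
+L5 (α=2/3) → [305/6, 1009/12, 2377/12]
+L6 (α=1/2) → [1151/12, 1873/24, 3529/24]
= [96, 78, 147]

at x=1,y=0 over L3,L4,L5,L6,L7:
after L3 α=1/2: [110, 129/2, 149/2]
after L4 α=1/2: [265/2, 337/4, 465/4]
after L5 α=2/3: [305/6, 1009/12, 2377/12]
after L6 α=1/2: [1151/12, 1873/24, 3529/24]
after L7 α=2/7: [6283/84, 9605/168, 19997/168]
→ [75, 57, 119]

query (1,1) [L3,L4,L5,L6,L7,L8] — begin 0,0,0
L3 α=1/2: [69, 39/2, 159/2]
L4 α=1/3: [125, 224/3, 389/3]
L5 α=0: [125, 224/3, 389/3]
L6 α=3/8: [1087/8, 2965/24, 3583/24]
L7 α=1: [99, 115, 220]
L8 α=1/2: [172, 179/2, 186]
rounded: [172, 90, 186]

at x=1,y=0 over L3,L4,L5,L6,L7,L8:
+L3 (α=1/2) → [110, 129/2, 149/2]
+L4 (α=1/2) → [265/2, 337/4, 465/4]
+L5 (α=2/3) → [305/6, 1009/12, 2377/12]
+L6 (α=1/2) → [1151/12, 1873/24, 3529/24]
+L7 (α=2/7) → [6283/84, 9605/168, 19997/168]
+L8 (α=1/5) → [8236/105, 13763/210, 27431/210]
= [78, 66, 131]


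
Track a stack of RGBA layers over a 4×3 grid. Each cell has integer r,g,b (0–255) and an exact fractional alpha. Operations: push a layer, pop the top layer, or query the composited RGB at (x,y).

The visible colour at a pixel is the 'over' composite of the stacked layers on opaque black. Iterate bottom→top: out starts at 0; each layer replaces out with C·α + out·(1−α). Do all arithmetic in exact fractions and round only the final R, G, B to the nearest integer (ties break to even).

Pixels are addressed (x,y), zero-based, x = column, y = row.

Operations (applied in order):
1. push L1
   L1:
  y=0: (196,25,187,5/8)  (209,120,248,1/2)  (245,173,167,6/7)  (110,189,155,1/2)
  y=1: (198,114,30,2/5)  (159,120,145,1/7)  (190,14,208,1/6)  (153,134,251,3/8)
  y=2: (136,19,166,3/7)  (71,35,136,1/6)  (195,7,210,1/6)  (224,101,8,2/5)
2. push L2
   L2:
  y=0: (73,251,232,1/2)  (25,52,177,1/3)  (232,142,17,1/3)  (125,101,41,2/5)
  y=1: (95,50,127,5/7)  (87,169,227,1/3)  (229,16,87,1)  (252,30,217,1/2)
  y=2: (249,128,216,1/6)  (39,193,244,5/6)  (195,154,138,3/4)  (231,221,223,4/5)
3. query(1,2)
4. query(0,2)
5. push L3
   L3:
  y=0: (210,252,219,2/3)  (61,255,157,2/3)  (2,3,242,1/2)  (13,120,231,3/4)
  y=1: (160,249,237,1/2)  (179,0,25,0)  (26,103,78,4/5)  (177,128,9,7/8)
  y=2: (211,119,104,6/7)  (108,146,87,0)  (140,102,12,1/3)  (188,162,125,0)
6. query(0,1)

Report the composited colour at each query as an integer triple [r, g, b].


(1,2) stack=L1,L2; from [0,0,0]:
L1 α=1/6: [71/6, 35/6, 68/3]
L2 α=5/6: [1241/36, 5825/36, 1864/9]
= [34, 162, 207]

at x=0,y=2 over L1,L2:
after L1 α=3/7: [408/7, 57/7, 498/7]
after L2 α=1/6: [1261/14, 1181/42, 667/7]
→ [90, 28, 95]

query (0,1) [L1,L2,L3] — begin 0,0,0
after L1 α=2/5: [396/5, 228/5, 12]
after L2 α=5/7: [3167/35, 1706/35, 659/7]
after L3 α=1/2: [8767/70, 10421/70, 1159/7]
rounded: [125, 149, 166]


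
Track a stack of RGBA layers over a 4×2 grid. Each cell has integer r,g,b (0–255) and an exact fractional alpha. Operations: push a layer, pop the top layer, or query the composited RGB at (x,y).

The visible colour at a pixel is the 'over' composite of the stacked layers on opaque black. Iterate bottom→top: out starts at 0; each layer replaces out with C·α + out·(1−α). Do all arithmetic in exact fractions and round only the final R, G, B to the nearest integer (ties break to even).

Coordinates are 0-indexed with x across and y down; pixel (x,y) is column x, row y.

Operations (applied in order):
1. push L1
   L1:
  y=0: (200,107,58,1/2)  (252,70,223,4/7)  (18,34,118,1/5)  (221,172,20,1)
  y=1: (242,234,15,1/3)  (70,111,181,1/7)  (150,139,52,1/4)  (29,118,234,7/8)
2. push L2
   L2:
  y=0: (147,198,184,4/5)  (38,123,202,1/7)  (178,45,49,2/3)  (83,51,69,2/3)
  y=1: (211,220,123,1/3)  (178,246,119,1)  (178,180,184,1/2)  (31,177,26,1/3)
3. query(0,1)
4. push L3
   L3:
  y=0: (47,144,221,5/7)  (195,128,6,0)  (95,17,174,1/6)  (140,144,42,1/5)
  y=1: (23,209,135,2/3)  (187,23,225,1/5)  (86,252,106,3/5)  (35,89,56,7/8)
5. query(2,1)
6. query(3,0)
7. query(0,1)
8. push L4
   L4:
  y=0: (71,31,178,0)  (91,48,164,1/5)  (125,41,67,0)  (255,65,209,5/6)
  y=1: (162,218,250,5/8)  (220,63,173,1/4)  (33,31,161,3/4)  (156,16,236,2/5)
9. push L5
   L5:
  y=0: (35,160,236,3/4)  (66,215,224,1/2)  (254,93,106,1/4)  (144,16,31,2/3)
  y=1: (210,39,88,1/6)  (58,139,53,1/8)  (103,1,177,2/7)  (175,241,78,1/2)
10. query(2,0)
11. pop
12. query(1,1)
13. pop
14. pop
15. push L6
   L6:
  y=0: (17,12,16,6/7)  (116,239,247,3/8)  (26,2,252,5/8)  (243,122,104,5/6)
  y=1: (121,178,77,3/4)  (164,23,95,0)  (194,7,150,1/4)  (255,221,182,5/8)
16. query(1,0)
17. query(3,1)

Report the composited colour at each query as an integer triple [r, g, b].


at x=0,y=1 over L1,L2:
after L1 α=1/3: [242/3, 78, 5]
after L2 α=1/3: [1117/9, 376/3, 133/3]
= [124, 125, 44]

query (2,1) [L1,L2,L3] — begin 0,0,0
+L1 (α=1/4) → [75/2, 139/4, 13]
+L2 (α=1/2) → [431/4, 859/8, 197/2]
+L3 (α=3/5) → [947/10, 3883/20, 103]
→ [95, 194, 103]

at x=3,y=0 over L1,L2,L3:
+L1 (α=1) → [221, 172, 20]
+L2 (α=2/3) → [129, 274/3, 158/3]
+L3 (α=1/5) → [656/5, 1528/15, 758/15]
rounded: [131, 102, 51]

(0,1) stack=L1,L2,L3; from [0,0,0]:
+L1 (α=1/3) → [242/3, 78, 5]
+L2 (α=1/3) → [1117/9, 376/3, 133/3]
+L3 (α=2/3) → [1531/27, 1630/9, 943/9]
= [57, 181, 105]

query (2,0) [L1,L2,L3,L4,L5] — begin 0,0,0
after L1 α=1/5: [18/5, 34/5, 118/5]
after L2 α=2/3: [1798/15, 484/15, 608/15]
after L3 α=1/6: [2083/18, 535/18, 565/9]
after L4 α=0: [2083/18, 535/18, 565/9]
after L5 α=1/4: [3607/24, 1093/24, 883/12]
→ [150, 46, 74]

at x=1,y=1 over L1,L2,L3,L4:
+L1 (α=1/7) → [10, 111/7, 181/7]
+L2 (α=1) → [178, 246, 119]
+L3 (α=1/5) → [899/5, 1007/5, 701/5]
+L4 (α=1/4) → [3797/20, 834/5, 742/5]
rounded: [190, 167, 148]

query (1,0) [L1,L2,L6] — begin 0,0,0
after L1 α=4/7: [144, 40, 892/7]
after L2 α=1/7: [902/7, 363/7, 6766/49]
after L6 α=3/8: [3473/28, 3417/28, 70139/392]
→ [124, 122, 179]

query (3,1) [L1,L2,L6] — begin 0,0,0
+L1 (α=7/8) → [203/8, 413/4, 819/4]
+L2 (α=1/3) → [109/4, 767/6, 871/6]
+L6 (α=5/8) → [5427/32, 2977/16, 2691/16]
rounded: [170, 186, 168]
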